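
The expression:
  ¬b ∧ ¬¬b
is never true.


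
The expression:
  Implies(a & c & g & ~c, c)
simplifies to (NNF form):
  True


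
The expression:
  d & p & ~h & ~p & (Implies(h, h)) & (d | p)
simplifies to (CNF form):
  False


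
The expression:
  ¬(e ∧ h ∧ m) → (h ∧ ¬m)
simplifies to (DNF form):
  (e ∧ h) ∨ (h ∧ ¬m)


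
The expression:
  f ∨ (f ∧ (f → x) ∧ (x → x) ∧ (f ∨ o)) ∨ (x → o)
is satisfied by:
  {o: True, f: True, x: False}
  {o: True, f: False, x: False}
  {f: True, o: False, x: False}
  {o: False, f: False, x: False}
  {x: True, o: True, f: True}
  {x: True, o: True, f: False}
  {x: True, f: True, o: False}


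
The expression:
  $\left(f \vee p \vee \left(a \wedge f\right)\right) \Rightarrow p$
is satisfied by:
  {p: True, f: False}
  {f: False, p: False}
  {f: True, p: True}


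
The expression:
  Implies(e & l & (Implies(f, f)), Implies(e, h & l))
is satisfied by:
  {h: True, l: False, e: False}
  {l: False, e: False, h: False}
  {h: True, e: True, l: False}
  {e: True, l: False, h: False}
  {h: True, l: True, e: False}
  {l: True, h: False, e: False}
  {h: True, e: True, l: True}


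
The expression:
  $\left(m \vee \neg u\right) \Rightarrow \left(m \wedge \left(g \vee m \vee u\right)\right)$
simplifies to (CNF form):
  $m \vee u$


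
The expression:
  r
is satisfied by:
  {r: True}


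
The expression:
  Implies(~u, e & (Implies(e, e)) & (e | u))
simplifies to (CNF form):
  e | u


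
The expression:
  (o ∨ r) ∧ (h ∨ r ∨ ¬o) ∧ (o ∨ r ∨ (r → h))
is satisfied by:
  {r: True, h: True, o: True}
  {r: True, h: True, o: False}
  {r: True, o: True, h: False}
  {r: True, o: False, h: False}
  {h: True, o: True, r: False}


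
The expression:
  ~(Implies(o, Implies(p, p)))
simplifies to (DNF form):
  False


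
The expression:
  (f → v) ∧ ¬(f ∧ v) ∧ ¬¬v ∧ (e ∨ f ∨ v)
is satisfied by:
  {v: True, f: False}


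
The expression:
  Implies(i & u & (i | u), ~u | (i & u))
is always true.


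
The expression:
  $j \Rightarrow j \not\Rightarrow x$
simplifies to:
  $\neg j \vee \neg x$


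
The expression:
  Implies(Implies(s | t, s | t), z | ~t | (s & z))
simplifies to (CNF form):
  z | ~t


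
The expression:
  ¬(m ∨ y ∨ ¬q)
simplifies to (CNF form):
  q ∧ ¬m ∧ ¬y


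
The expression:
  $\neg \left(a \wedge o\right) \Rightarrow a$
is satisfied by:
  {a: True}


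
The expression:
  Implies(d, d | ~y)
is always true.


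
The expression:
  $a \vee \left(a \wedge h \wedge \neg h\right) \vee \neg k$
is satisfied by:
  {a: True, k: False}
  {k: False, a: False}
  {k: True, a: True}


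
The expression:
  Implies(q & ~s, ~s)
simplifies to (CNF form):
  True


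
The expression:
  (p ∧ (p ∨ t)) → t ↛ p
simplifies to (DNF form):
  ¬p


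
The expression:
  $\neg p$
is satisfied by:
  {p: False}


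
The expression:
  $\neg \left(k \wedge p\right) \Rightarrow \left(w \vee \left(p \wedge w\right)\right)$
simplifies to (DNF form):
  $w \vee \left(k \wedge p\right)$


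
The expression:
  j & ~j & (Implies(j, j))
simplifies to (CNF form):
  False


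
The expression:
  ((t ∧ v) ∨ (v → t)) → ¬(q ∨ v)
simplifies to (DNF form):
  (v ∧ ¬t) ∨ (¬q ∧ ¬v)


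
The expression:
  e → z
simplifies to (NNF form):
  z ∨ ¬e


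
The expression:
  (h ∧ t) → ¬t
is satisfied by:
  {h: False, t: False}
  {t: True, h: False}
  {h: True, t: False}


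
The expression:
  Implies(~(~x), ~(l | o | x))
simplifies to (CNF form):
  ~x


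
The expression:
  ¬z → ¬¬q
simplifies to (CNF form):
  q ∨ z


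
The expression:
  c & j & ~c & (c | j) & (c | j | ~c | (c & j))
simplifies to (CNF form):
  False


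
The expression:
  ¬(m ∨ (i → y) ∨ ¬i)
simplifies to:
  i ∧ ¬m ∧ ¬y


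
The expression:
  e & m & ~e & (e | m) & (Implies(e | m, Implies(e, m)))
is never true.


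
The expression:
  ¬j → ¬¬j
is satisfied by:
  {j: True}


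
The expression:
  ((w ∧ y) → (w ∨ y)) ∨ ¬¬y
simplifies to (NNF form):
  True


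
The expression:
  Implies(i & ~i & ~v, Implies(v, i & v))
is always true.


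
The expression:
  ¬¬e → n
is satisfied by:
  {n: True, e: False}
  {e: False, n: False}
  {e: True, n: True}


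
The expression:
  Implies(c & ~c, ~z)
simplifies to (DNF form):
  True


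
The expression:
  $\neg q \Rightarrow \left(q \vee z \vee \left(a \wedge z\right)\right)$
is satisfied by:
  {q: True, z: True}
  {q: True, z: False}
  {z: True, q: False}


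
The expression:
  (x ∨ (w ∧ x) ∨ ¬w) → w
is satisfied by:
  {w: True}


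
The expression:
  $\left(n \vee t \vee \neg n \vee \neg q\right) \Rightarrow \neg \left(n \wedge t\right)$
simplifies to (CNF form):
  $\neg n \vee \neg t$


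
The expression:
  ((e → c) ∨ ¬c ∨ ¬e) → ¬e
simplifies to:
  ¬e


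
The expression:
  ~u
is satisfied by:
  {u: False}


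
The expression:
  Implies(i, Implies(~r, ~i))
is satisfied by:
  {r: True, i: False}
  {i: False, r: False}
  {i: True, r: True}


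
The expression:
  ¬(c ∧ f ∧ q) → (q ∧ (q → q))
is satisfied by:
  {q: True}


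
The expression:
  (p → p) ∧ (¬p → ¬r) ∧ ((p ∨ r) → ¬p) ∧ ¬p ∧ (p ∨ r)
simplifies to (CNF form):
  False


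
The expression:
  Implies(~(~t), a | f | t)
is always true.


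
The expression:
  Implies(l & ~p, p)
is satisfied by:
  {p: True, l: False}
  {l: False, p: False}
  {l: True, p: True}


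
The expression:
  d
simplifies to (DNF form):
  d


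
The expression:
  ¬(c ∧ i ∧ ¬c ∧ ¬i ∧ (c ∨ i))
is always true.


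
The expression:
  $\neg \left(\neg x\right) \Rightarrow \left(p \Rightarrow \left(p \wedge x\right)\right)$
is always true.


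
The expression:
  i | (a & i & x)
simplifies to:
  i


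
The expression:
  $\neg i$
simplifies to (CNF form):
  $\neg i$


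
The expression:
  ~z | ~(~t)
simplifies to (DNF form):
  t | ~z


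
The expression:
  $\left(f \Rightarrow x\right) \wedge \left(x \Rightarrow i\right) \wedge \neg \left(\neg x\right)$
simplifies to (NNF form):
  $i \wedge x$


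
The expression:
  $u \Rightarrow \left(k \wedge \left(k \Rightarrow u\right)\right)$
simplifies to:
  $k \vee \neg u$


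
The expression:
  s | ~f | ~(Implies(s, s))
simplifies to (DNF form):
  s | ~f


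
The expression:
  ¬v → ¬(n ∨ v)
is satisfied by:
  {v: True, n: False}
  {n: False, v: False}
  {n: True, v: True}


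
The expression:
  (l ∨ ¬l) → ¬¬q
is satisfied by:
  {q: True}


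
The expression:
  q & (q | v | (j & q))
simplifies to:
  q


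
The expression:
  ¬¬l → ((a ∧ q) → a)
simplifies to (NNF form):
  True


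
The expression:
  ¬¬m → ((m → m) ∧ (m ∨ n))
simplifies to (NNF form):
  True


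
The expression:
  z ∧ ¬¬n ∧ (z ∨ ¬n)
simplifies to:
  n ∧ z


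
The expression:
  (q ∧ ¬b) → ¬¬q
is always true.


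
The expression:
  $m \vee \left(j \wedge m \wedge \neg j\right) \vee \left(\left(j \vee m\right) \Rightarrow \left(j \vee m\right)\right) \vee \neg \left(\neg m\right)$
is always true.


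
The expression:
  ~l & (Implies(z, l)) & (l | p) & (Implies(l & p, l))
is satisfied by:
  {p: True, z: False, l: False}


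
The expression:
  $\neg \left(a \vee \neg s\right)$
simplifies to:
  $s \wedge \neg a$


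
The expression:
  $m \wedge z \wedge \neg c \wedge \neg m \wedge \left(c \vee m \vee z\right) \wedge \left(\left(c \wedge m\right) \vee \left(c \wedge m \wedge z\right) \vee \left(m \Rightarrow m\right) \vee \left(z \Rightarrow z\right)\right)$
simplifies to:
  $\text{False}$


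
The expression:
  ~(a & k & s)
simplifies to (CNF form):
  ~a | ~k | ~s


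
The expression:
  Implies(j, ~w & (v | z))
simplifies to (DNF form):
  ~j | (v & ~w) | (z & ~w)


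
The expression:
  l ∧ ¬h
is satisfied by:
  {l: True, h: False}


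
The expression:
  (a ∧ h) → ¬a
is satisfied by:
  {h: False, a: False}
  {a: True, h: False}
  {h: True, a: False}


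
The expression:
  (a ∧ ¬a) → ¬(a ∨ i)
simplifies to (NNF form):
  True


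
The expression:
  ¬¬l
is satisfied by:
  {l: True}


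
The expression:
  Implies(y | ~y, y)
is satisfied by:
  {y: True}


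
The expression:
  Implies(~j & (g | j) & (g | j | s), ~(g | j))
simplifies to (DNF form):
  j | ~g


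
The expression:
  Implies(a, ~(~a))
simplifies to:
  True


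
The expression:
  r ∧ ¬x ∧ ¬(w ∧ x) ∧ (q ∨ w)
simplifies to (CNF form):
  r ∧ ¬x ∧ (q ∨ w)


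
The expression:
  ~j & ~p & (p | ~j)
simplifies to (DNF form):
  ~j & ~p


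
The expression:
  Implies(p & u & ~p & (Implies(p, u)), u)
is always true.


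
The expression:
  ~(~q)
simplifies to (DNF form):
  q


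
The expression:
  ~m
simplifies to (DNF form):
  ~m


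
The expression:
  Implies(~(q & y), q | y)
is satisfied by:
  {y: True, q: True}
  {y: True, q: False}
  {q: True, y: False}


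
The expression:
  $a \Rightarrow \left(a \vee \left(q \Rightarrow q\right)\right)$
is always true.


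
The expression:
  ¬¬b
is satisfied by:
  {b: True}


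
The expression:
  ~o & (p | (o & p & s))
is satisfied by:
  {p: True, o: False}


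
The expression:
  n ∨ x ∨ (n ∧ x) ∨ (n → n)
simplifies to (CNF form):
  True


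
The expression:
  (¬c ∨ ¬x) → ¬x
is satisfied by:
  {c: True, x: False}
  {x: False, c: False}
  {x: True, c: True}


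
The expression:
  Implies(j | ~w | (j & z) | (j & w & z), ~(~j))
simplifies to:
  j | w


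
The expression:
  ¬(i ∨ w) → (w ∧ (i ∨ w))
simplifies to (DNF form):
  i ∨ w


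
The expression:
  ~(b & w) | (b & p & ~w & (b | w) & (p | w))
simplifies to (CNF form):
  ~b | ~w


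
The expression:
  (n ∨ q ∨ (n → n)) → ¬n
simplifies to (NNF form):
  ¬n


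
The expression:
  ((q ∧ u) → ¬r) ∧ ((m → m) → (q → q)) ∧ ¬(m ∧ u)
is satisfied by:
  {m: False, u: False, q: False, r: False}
  {r: True, m: False, u: False, q: False}
  {q: True, m: False, u: False, r: False}
  {r: True, q: True, m: False, u: False}
  {m: True, r: False, u: False, q: False}
  {r: True, m: True, u: False, q: False}
  {q: True, m: True, r: False, u: False}
  {r: True, q: True, m: True, u: False}
  {u: True, q: False, m: False, r: False}
  {u: True, r: True, q: False, m: False}
  {u: True, q: True, r: False, m: False}


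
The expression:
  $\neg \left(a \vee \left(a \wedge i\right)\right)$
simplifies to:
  $\neg a$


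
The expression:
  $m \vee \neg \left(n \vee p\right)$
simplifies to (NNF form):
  $m \vee \left(\neg n \wedge \neg p\right)$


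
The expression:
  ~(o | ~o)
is never true.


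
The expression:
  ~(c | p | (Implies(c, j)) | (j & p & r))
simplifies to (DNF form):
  False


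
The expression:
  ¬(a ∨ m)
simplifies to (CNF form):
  ¬a ∧ ¬m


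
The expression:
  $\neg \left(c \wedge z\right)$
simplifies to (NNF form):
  $\neg c \vee \neg z$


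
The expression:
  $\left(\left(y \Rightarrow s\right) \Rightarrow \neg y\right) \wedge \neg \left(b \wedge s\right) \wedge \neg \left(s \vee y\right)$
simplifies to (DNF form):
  $\neg s \wedge \neg y$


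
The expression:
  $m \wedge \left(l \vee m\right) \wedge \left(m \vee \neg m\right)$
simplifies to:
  $m$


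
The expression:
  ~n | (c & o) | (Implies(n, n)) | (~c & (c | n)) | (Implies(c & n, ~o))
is always true.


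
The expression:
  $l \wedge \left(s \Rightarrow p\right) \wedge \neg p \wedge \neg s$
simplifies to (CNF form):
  $l \wedge \neg p \wedge \neg s$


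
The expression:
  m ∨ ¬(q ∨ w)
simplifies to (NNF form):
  m ∨ (¬q ∧ ¬w)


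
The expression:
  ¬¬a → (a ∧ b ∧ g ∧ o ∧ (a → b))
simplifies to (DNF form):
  (b ∧ g ∧ o) ∨ ¬a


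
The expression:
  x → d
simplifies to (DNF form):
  d ∨ ¬x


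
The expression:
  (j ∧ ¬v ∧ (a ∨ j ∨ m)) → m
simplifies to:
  m ∨ v ∨ ¬j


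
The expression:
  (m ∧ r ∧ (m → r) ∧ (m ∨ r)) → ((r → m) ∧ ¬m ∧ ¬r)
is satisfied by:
  {m: False, r: False}
  {r: True, m: False}
  {m: True, r: False}


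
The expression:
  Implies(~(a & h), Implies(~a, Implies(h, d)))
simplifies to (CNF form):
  a | d | ~h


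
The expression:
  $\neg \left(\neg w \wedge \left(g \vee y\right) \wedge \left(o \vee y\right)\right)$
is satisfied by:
  {w: True, y: False, g: False, o: False}
  {o: True, w: True, y: False, g: False}
  {w: True, g: True, y: False, o: False}
  {o: True, w: True, g: True, y: False}
  {w: True, y: True, g: False, o: False}
  {w: True, o: True, y: True, g: False}
  {w: True, g: True, y: True, o: False}
  {o: True, w: True, g: True, y: True}
  {o: False, y: False, g: False, w: False}
  {o: True, y: False, g: False, w: False}
  {g: True, o: False, y: False, w: False}


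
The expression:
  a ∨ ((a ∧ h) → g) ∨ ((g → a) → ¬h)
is always true.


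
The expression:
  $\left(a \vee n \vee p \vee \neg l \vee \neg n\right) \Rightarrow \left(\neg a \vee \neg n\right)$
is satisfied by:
  {n: False, a: False}
  {a: True, n: False}
  {n: True, a: False}


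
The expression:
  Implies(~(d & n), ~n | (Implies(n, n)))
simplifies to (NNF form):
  True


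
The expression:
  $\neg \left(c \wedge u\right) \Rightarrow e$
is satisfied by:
  {c: True, e: True, u: True}
  {c: True, e: True, u: False}
  {e: True, u: True, c: False}
  {e: True, u: False, c: False}
  {c: True, u: True, e: False}


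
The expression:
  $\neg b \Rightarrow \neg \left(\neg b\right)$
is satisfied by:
  {b: True}


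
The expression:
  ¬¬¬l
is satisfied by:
  {l: False}


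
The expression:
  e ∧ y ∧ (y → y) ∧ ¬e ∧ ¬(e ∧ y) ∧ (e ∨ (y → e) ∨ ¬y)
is never true.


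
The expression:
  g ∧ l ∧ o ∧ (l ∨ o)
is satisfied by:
  {g: True, o: True, l: True}


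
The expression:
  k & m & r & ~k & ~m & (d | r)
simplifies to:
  False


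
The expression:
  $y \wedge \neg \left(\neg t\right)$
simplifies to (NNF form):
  $t \wedge y$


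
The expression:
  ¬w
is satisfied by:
  {w: False}


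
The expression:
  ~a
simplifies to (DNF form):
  ~a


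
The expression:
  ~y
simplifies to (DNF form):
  ~y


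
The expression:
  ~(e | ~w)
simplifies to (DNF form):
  w & ~e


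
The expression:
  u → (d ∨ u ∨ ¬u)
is always true.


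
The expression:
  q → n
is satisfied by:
  {n: True, q: False}
  {q: False, n: False}
  {q: True, n: True}


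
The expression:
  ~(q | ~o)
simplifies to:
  o & ~q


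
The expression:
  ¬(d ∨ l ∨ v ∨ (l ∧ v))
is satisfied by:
  {d: False, v: False, l: False}


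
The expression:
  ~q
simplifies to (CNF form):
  ~q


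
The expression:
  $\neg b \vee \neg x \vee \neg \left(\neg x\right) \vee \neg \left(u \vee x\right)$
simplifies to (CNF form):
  $\text{True}$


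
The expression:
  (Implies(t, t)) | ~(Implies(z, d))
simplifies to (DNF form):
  True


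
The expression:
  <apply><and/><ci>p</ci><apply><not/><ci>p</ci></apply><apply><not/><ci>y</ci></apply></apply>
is never true.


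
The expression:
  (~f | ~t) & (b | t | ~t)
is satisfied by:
  {t: False, f: False}
  {f: True, t: False}
  {t: True, f: False}


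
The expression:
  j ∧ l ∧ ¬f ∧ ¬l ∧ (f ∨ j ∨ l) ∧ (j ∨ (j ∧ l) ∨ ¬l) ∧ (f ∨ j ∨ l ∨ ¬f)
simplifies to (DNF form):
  False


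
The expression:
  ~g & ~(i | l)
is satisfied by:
  {g: False, i: False, l: False}


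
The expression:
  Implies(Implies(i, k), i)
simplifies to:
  i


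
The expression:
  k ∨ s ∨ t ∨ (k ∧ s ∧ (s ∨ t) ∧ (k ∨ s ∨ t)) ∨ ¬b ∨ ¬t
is always true.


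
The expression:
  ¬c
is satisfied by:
  {c: False}


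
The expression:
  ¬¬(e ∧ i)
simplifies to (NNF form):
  e ∧ i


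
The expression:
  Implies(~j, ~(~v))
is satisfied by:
  {v: True, j: True}
  {v: True, j: False}
  {j: True, v: False}


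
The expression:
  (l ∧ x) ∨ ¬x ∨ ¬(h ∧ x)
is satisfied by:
  {l: True, h: False, x: False}
  {h: False, x: False, l: False}
  {x: True, l: True, h: False}
  {x: True, h: False, l: False}
  {l: True, h: True, x: False}
  {h: True, l: False, x: False}
  {x: True, h: True, l: True}


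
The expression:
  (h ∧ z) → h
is always true.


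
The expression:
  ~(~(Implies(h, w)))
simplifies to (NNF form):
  w | ~h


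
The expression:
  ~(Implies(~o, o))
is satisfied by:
  {o: False}


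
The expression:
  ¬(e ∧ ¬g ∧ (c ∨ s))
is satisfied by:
  {g: True, c: False, s: False, e: False}
  {g: True, s: True, c: False, e: False}
  {g: True, c: True, s: False, e: False}
  {g: True, s: True, c: True, e: False}
  {g: False, c: False, s: False, e: False}
  {s: True, g: False, c: False, e: False}
  {c: True, g: False, s: False, e: False}
  {s: True, c: True, g: False, e: False}
  {e: True, g: True, c: False, s: False}
  {e: True, s: True, g: True, c: False}
  {e: True, g: True, c: True, s: False}
  {e: True, s: True, g: True, c: True}
  {e: True, g: False, c: False, s: False}


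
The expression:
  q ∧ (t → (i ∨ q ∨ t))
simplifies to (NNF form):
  q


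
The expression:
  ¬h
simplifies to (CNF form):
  ¬h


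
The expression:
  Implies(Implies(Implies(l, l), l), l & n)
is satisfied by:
  {n: True, l: False}
  {l: False, n: False}
  {l: True, n: True}


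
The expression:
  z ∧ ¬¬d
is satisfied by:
  {z: True, d: True}


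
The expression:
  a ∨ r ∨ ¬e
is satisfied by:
  {r: True, a: True, e: False}
  {r: True, e: False, a: False}
  {a: True, e: False, r: False}
  {a: False, e: False, r: False}
  {r: True, a: True, e: True}
  {r: True, e: True, a: False}
  {a: True, e: True, r: False}


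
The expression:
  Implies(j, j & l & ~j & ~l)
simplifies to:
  ~j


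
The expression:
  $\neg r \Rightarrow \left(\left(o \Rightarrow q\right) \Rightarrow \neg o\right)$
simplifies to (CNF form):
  $r \vee \neg o \vee \neg q$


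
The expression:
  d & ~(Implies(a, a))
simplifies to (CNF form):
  False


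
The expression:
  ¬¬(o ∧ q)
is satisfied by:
  {o: True, q: True}


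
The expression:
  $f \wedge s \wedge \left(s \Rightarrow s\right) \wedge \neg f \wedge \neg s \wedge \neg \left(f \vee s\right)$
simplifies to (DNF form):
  $\text{False}$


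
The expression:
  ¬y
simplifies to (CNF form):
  ¬y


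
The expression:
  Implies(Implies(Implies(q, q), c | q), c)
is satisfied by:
  {c: True, q: False}
  {q: False, c: False}
  {q: True, c: True}


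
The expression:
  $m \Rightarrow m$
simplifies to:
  $\text{True}$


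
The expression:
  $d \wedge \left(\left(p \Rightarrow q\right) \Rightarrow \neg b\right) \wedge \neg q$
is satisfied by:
  {p: True, d: True, q: False, b: False}
  {d: True, p: False, q: False, b: False}
  {b: True, p: True, d: True, q: False}


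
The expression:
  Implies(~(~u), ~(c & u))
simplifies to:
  ~c | ~u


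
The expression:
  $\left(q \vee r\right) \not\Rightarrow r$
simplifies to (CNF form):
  $q \wedge \neg r$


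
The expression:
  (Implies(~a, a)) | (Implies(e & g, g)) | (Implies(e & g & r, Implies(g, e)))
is always true.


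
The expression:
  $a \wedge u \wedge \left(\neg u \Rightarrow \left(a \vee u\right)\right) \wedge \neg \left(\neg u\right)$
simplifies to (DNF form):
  $a \wedge u$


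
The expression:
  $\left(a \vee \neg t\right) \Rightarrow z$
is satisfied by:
  {z: True, t: True, a: False}
  {z: True, t: False, a: False}
  {a: True, z: True, t: True}
  {a: True, z: True, t: False}
  {t: True, a: False, z: False}


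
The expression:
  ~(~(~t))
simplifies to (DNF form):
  ~t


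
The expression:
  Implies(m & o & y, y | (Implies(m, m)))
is always true.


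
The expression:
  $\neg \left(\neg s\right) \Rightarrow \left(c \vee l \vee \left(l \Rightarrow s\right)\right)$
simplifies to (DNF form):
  $\text{True}$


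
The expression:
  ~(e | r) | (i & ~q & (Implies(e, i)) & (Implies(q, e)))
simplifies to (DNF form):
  (i & ~q) | (~e & ~r) | (i & ~e & ~q) | (i & ~e & ~r) | (i & ~q & ~r) | (~e & ~q & ~r) | (i & ~e & ~q & ~r)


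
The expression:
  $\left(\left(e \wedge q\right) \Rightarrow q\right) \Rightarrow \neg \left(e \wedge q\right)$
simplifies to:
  $\neg e \vee \neg q$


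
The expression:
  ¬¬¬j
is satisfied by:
  {j: False}


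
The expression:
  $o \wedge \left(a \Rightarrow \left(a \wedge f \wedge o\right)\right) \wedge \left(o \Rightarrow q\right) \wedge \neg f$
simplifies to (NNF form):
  $o \wedge q \wedge \neg a \wedge \neg f$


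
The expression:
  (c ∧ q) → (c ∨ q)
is always true.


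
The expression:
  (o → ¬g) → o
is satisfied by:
  {o: True}


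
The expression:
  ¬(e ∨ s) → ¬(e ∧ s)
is always true.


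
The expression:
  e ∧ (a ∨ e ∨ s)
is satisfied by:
  {e: True}


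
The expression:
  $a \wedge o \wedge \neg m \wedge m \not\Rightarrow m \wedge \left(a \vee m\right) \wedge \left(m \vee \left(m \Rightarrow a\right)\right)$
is never true.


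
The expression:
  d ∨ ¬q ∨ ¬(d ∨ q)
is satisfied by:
  {d: True, q: False}
  {q: False, d: False}
  {q: True, d: True}


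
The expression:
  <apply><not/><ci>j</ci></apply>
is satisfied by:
  {j: False}


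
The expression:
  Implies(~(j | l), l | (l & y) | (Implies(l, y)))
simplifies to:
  True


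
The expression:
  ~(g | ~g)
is never true.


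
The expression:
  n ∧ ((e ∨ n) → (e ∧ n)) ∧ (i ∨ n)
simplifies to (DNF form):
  e ∧ n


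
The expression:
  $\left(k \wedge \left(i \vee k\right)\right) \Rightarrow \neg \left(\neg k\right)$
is always true.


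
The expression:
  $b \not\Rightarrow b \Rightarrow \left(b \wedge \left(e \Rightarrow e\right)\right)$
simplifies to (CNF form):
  $\text{True}$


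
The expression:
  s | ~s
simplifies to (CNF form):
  True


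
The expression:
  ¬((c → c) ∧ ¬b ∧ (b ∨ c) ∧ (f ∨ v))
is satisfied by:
  {b: True, v: False, c: False, f: False}
  {f: True, b: True, v: False, c: False}
  {b: True, v: True, c: False, f: False}
  {f: True, b: True, v: True, c: False}
  {f: False, v: False, c: False, b: False}
  {f: True, v: False, c: False, b: False}
  {v: True, f: False, c: False, b: False}
  {f: True, v: True, c: False, b: False}
  {c: True, b: True, f: False, v: False}
  {f: True, c: True, b: True, v: False}
  {c: True, b: True, v: True, f: False}
  {f: True, c: True, b: True, v: True}
  {c: True, b: False, v: False, f: False}


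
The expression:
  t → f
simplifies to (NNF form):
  f ∨ ¬t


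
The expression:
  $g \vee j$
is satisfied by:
  {g: True, j: True}
  {g: True, j: False}
  {j: True, g: False}


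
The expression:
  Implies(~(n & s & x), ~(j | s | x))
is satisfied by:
  {n: True, j: False, s: False, x: False}
  {n: False, j: False, s: False, x: False}
  {n: True, x: True, s: True, j: False}
  {n: True, x: True, s: True, j: True}


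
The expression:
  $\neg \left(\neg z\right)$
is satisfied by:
  {z: True}


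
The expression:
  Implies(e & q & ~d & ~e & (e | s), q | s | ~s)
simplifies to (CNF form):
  True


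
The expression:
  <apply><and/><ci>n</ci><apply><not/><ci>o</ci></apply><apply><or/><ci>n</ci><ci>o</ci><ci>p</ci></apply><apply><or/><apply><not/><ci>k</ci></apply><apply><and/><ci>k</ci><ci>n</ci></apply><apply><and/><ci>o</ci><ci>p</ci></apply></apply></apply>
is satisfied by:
  {n: True, o: False}


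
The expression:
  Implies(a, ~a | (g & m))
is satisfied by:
  {m: True, g: True, a: False}
  {m: True, g: False, a: False}
  {g: True, m: False, a: False}
  {m: False, g: False, a: False}
  {a: True, m: True, g: True}


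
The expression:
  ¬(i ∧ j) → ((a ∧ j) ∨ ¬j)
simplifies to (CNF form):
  a ∨ i ∨ ¬j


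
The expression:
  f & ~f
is never true.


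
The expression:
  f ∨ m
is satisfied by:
  {m: True, f: True}
  {m: True, f: False}
  {f: True, m: False}


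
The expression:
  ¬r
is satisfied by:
  {r: False}


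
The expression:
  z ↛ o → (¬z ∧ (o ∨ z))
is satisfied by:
  {o: True, z: False}
  {z: False, o: False}
  {z: True, o: True}


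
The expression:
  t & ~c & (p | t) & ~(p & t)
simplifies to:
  t & ~c & ~p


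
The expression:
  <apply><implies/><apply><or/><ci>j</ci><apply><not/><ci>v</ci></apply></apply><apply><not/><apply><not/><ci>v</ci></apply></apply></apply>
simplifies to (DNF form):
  <ci>v</ci>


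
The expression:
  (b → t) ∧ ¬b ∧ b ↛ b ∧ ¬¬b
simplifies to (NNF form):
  False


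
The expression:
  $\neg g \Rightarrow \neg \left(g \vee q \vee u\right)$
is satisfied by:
  {g: True, q: False, u: False}
  {g: True, u: True, q: False}
  {g: True, q: True, u: False}
  {g: True, u: True, q: True}
  {u: False, q: False, g: False}


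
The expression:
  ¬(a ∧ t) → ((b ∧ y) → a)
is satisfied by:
  {a: True, y: False, b: False}
  {y: False, b: False, a: False}
  {b: True, a: True, y: False}
  {b: True, y: False, a: False}
  {a: True, y: True, b: False}
  {y: True, a: False, b: False}
  {b: True, y: True, a: True}


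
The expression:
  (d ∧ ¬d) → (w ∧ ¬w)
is always true.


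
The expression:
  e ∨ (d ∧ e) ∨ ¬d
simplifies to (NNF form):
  e ∨ ¬d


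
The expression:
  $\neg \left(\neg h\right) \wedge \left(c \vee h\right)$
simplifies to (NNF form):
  $h$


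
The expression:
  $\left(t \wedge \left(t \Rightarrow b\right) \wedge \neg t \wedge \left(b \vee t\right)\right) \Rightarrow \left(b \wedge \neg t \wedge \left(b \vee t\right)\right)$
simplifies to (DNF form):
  $\text{True}$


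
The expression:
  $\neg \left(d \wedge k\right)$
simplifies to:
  $\neg d \vee \neg k$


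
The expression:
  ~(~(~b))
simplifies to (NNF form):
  ~b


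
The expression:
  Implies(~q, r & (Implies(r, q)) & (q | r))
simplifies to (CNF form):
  q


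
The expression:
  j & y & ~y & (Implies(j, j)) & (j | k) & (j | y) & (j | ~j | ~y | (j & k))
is never true.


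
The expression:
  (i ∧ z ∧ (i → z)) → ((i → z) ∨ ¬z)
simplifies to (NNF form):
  True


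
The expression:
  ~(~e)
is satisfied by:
  {e: True}


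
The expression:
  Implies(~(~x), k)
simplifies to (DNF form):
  k | ~x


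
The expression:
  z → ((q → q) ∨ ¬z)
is always true.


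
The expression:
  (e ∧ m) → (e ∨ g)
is always true.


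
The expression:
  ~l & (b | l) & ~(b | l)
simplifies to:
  False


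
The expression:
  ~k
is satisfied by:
  {k: False}


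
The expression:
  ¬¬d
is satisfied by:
  {d: True}


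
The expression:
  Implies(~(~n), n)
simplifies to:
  True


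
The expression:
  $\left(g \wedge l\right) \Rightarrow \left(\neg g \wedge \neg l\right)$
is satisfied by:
  {l: False, g: False}
  {g: True, l: False}
  {l: True, g: False}


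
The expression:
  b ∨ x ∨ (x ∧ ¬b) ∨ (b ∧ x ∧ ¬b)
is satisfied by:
  {b: True, x: True}
  {b: True, x: False}
  {x: True, b: False}


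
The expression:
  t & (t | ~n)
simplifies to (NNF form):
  t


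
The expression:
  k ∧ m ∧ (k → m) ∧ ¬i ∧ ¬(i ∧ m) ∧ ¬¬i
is never true.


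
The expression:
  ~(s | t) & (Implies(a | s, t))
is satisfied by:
  {t: False, a: False, s: False}


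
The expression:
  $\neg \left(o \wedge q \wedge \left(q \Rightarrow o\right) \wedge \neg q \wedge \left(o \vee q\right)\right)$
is always true.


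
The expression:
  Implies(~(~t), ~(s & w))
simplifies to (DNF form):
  ~s | ~t | ~w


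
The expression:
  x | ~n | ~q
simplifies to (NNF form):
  x | ~n | ~q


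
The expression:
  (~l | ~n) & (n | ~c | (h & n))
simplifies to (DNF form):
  (n & ~l) | (~c & ~n)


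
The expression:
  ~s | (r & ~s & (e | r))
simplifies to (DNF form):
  ~s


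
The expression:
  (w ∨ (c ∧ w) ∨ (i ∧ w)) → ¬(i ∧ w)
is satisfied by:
  {w: False, i: False}
  {i: True, w: False}
  {w: True, i: False}


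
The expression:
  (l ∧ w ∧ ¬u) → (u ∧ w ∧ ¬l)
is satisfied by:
  {u: True, l: False, w: False}
  {l: False, w: False, u: False}
  {w: True, u: True, l: False}
  {w: True, l: False, u: False}
  {u: True, l: True, w: False}
  {l: True, u: False, w: False}
  {w: True, l: True, u: True}


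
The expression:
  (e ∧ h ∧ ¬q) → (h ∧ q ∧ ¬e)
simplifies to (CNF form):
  q ∨ ¬e ∨ ¬h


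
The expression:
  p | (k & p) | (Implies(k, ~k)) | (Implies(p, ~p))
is always true.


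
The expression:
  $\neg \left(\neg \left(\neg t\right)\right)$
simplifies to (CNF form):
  $\neg t$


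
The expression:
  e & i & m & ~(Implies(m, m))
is never true.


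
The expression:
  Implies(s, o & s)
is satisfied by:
  {o: True, s: False}
  {s: False, o: False}
  {s: True, o: True}


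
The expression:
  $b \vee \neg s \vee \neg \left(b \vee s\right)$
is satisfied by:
  {b: True, s: False}
  {s: False, b: False}
  {s: True, b: True}


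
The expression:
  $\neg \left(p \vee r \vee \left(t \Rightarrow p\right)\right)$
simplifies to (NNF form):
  $t \wedge \neg p \wedge \neg r$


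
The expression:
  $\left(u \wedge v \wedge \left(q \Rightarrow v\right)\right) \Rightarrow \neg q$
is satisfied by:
  {u: False, v: False, q: False}
  {q: True, u: False, v: False}
  {v: True, u: False, q: False}
  {q: True, v: True, u: False}
  {u: True, q: False, v: False}
  {q: True, u: True, v: False}
  {v: True, u: True, q: False}


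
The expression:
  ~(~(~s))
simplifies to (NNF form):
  ~s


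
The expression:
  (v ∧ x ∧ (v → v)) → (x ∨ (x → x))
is always true.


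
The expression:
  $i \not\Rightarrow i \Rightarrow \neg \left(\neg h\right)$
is always true.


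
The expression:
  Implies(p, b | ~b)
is always true.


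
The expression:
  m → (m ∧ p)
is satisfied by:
  {p: True, m: False}
  {m: False, p: False}
  {m: True, p: True}


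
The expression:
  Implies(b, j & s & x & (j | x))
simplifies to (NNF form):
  ~b | (j & s & x)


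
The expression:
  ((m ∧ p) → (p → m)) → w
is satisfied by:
  {w: True}


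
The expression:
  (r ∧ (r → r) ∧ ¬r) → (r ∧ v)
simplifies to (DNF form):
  True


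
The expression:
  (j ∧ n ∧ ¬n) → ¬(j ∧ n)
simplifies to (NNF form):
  True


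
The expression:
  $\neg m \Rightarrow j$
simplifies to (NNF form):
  $j \vee m$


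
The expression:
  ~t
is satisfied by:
  {t: False}


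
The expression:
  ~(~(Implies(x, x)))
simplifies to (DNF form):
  True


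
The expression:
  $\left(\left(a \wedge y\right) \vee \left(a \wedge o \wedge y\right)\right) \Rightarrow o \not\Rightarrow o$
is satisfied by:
  {y: False, a: False}
  {a: True, y: False}
  {y: True, a: False}


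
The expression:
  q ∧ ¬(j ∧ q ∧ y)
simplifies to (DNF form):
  (q ∧ ¬j) ∨ (q ∧ ¬y)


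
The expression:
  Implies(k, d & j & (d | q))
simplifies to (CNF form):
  (d | ~k) & (j | ~k)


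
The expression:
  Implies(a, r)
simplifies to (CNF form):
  r | ~a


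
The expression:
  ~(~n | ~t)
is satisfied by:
  {t: True, n: True}


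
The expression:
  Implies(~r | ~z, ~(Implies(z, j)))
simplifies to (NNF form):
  z & (r | ~j)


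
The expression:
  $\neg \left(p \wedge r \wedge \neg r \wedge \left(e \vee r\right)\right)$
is always true.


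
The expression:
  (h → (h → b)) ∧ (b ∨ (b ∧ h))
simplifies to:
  b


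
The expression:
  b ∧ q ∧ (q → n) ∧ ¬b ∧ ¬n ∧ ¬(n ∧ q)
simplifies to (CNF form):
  False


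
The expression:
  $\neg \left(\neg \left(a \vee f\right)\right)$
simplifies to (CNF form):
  $a \vee f$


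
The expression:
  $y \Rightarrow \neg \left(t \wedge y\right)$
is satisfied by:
  {t: False, y: False}
  {y: True, t: False}
  {t: True, y: False}


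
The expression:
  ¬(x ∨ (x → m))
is never true.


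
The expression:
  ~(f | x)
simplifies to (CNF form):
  ~f & ~x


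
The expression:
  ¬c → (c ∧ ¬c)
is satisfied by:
  {c: True}


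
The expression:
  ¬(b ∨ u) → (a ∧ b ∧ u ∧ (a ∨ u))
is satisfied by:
  {b: True, u: True}
  {b: True, u: False}
  {u: True, b: False}


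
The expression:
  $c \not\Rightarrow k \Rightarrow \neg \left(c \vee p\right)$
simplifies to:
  $k \vee \neg c$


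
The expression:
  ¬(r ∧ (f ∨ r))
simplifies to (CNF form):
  ¬r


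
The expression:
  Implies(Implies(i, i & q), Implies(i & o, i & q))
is always true.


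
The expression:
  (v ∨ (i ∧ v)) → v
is always true.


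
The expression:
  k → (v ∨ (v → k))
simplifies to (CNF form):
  True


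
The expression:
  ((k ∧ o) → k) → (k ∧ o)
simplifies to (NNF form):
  k ∧ o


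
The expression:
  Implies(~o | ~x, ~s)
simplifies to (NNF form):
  ~s | (o & x)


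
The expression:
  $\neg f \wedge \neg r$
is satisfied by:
  {r: False, f: False}


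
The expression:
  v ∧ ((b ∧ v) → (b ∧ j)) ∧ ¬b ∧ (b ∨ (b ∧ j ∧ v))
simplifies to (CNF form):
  False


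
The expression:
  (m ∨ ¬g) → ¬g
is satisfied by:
  {g: False, m: False}
  {m: True, g: False}
  {g: True, m: False}


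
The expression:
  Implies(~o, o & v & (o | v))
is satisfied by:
  {o: True}


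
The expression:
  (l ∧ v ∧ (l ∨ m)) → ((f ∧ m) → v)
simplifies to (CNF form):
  True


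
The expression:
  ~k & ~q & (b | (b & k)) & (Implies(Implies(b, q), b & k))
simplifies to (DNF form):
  b & ~k & ~q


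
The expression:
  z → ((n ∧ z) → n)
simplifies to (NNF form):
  True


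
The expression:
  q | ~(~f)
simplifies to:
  f | q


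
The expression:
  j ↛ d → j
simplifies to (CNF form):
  True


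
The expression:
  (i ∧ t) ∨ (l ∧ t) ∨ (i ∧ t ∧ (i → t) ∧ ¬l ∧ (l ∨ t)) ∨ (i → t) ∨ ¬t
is always true.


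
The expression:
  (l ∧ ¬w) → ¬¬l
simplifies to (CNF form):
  True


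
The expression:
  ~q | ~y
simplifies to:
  ~q | ~y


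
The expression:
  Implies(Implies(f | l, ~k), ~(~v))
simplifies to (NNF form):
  v | (f & k) | (k & l)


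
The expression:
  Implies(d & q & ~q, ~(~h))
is always true.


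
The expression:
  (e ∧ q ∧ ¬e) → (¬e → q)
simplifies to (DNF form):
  True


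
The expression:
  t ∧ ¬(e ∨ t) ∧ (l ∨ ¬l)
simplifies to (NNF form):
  False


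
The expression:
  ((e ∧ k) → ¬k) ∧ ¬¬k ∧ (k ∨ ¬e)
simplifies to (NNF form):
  k ∧ ¬e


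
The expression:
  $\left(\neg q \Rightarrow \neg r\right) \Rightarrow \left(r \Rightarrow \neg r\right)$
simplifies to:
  $\neg q \vee \neg r$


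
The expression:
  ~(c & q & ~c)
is always true.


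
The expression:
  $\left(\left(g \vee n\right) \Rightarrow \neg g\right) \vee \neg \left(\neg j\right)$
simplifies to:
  $j \vee \neg g$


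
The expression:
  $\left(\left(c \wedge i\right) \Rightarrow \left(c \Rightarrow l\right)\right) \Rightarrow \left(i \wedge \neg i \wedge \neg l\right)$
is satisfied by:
  {c: True, i: True, l: False}


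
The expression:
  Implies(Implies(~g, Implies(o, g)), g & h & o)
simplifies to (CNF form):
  o & (h | ~g)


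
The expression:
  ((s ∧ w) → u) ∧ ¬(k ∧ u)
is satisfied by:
  {w: False, s: False, u: False, k: False}
  {k: True, w: False, s: False, u: False}
  {s: True, k: False, w: False, u: False}
  {k: True, s: True, w: False, u: False}
  {w: True, k: False, s: False, u: False}
  {k: True, w: True, s: False, u: False}
  {u: True, k: False, w: False, s: False}
  {u: True, s: True, k: False, w: False}
  {u: True, w: True, k: False, s: False}
  {u: True, s: True, w: True, k: False}


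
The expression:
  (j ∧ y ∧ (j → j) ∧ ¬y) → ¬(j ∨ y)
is always true.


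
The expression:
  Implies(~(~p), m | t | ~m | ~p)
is always true.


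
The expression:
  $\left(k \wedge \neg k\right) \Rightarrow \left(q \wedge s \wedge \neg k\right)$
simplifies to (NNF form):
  $\text{True}$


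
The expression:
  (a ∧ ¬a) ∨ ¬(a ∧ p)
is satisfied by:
  {p: False, a: False}
  {a: True, p: False}
  {p: True, a: False}


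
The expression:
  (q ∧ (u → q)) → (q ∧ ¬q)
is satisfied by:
  {q: False}


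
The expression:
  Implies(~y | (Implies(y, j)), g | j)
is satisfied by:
  {y: True, g: True, j: True}
  {y: True, g: True, j: False}
  {y: True, j: True, g: False}
  {y: True, j: False, g: False}
  {g: True, j: True, y: False}
  {g: True, j: False, y: False}
  {j: True, g: False, y: False}


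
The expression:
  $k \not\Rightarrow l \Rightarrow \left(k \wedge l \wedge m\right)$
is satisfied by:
  {l: True, k: False}
  {k: False, l: False}
  {k: True, l: True}


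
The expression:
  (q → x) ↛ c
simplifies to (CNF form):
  ¬c ∧ (x ∨ ¬q)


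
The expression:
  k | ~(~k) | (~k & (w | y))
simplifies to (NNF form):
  k | w | y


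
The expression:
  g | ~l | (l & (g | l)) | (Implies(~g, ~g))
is always true.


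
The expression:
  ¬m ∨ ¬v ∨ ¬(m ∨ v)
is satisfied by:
  {m: False, v: False}
  {v: True, m: False}
  {m: True, v: False}


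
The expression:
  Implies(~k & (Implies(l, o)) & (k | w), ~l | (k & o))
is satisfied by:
  {k: True, l: False, o: False, w: False}
  {k: False, l: False, o: False, w: False}
  {w: True, k: True, l: False, o: False}
  {w: True, k: False, l: False, o: False}
  {k: True, o: True, w: False, l: False}
  {o: True, w: False, l: False, k: False}
  {w: True, o: True, k: True, l: False}
  {w: True, o: True, k: False, l: False}
  {k: True, l: True, w: False, o: False}
  {l: True, w: False, o: False, k: False}
  {k: True, w: True, l: True, o: False}
  {w: True, l: True, k: False, o: False}
  {k: True, o: True, l: True, w: False}
  {o: True, l: True, w: False, k: False}
  {w: True, o: True, l: True, k: True}


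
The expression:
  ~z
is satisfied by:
  {z: False}


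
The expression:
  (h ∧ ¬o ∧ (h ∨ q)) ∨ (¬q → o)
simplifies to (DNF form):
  h ∨ o ∨ q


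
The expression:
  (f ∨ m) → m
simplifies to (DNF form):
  m ∨ ¬f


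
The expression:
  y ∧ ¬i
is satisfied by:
  {y: True, i: False}


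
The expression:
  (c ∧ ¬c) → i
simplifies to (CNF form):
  True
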